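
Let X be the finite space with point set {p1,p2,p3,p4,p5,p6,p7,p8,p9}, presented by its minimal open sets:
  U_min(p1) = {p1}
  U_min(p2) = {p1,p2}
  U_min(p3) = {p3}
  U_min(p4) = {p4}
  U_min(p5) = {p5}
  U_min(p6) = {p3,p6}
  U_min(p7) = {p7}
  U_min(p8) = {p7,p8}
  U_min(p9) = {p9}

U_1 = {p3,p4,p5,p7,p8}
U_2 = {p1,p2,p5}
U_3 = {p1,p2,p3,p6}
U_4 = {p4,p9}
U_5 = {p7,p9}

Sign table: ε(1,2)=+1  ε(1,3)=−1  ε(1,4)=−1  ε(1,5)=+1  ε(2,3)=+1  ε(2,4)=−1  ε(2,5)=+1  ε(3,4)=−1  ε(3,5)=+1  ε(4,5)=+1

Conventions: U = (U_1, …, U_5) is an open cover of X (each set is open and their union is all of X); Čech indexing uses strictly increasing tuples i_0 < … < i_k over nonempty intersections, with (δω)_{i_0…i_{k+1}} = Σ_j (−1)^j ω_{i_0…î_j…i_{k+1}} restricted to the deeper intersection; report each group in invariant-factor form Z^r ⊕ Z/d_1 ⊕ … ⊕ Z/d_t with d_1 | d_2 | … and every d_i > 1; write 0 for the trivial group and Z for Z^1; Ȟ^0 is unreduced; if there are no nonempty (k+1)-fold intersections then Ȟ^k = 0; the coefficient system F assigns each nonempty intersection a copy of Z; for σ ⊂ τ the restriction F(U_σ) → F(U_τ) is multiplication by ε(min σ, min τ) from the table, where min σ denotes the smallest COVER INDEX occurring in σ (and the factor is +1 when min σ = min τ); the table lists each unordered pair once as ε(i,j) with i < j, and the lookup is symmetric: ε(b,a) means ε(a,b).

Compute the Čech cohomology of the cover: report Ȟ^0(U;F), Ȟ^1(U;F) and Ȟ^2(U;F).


nerve of the cover:
  U12={p5} U13={p3} U14={p4} U15={p7} U23={p1,p2} U45={p9}
C dims 5,6; δ0: rk 5, SNF 1^4·2
Ȟ^0 = (5 − 5) − 0 = 0, so Ȟ^0 ≅ 0
Ȟ^1 = (6 − 0) − 5 = 1 plus torsion [2], so Ȟ^1 ≅ Z ⊕ Z/2
Ȟ^2 = (0 − 0) − 0 = 0, so Ȟ^2 ≅ 0

Ȟ^0 = 0,  Ȟ^1 = Z ⊕ Z/2,  Ȟ^2 = 0


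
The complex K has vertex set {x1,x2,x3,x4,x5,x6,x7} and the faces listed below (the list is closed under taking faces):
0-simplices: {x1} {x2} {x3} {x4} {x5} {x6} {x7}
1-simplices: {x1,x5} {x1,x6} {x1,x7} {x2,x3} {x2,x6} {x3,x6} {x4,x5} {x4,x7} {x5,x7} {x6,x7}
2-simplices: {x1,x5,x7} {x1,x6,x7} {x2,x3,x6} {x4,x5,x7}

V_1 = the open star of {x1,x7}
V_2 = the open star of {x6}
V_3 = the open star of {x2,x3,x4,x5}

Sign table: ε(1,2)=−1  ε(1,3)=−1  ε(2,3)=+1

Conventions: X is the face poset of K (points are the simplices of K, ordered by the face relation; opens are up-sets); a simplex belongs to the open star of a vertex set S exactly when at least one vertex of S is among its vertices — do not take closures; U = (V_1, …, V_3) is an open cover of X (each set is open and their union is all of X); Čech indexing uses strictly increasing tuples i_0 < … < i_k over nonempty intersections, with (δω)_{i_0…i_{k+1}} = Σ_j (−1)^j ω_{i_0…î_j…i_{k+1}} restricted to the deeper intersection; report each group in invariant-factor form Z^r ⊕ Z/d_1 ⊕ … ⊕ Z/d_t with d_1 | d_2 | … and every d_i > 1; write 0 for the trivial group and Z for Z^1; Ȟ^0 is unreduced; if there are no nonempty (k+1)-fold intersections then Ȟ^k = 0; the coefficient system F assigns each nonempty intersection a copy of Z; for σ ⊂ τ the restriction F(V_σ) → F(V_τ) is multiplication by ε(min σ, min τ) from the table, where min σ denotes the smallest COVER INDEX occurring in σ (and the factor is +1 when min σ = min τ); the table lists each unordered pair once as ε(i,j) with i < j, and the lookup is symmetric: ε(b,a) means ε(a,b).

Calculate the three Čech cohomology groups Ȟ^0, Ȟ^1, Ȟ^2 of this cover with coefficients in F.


Ȟ^0 = Z, Ȟ^1 = Z and Ȟ^2 = 0

cover nerve:
  V1={{x1},{x7},{x1,x5},{x1,x6},{x1,x7},{x4,x7},{x5,x7},{x6,x7},{x1,x5,x7},{x1,x6,x7},{x4,x5,x7}} V2={{x6},{x1,x6},{x2,x6},{x3,x6},{x6,x7},{x1,x6,x7},{x2,x3,x6}} V3={{x2},{x3},{x4},{x5},{x1,x5},{x2,x3},{x2,x6},{x3,x6},{x4,x5},{x4,x7},{x5,x7},{x1,x5,x7},{x2,x3,x6},{x4,x5,x7}}
  V12={{x1,x6},{x6,x7},{x1,x6,x7}} V13={{x1,x5},{x4,x7},{x5,x7},{x1,x5,x7},{x4,x5,x7}} V23={{x2,x6},{x3,x6},{x2,x3,x6}}
C dims 3,3; δ0: rk 2, SNF 1^2
Ȟ^0: (3−2)−0=1 ⇒ Z
Ȟ^1: (3−0)−2=1 ⇒ Z
Ȟ^2: (0−0)−0=0 ⇒ 0


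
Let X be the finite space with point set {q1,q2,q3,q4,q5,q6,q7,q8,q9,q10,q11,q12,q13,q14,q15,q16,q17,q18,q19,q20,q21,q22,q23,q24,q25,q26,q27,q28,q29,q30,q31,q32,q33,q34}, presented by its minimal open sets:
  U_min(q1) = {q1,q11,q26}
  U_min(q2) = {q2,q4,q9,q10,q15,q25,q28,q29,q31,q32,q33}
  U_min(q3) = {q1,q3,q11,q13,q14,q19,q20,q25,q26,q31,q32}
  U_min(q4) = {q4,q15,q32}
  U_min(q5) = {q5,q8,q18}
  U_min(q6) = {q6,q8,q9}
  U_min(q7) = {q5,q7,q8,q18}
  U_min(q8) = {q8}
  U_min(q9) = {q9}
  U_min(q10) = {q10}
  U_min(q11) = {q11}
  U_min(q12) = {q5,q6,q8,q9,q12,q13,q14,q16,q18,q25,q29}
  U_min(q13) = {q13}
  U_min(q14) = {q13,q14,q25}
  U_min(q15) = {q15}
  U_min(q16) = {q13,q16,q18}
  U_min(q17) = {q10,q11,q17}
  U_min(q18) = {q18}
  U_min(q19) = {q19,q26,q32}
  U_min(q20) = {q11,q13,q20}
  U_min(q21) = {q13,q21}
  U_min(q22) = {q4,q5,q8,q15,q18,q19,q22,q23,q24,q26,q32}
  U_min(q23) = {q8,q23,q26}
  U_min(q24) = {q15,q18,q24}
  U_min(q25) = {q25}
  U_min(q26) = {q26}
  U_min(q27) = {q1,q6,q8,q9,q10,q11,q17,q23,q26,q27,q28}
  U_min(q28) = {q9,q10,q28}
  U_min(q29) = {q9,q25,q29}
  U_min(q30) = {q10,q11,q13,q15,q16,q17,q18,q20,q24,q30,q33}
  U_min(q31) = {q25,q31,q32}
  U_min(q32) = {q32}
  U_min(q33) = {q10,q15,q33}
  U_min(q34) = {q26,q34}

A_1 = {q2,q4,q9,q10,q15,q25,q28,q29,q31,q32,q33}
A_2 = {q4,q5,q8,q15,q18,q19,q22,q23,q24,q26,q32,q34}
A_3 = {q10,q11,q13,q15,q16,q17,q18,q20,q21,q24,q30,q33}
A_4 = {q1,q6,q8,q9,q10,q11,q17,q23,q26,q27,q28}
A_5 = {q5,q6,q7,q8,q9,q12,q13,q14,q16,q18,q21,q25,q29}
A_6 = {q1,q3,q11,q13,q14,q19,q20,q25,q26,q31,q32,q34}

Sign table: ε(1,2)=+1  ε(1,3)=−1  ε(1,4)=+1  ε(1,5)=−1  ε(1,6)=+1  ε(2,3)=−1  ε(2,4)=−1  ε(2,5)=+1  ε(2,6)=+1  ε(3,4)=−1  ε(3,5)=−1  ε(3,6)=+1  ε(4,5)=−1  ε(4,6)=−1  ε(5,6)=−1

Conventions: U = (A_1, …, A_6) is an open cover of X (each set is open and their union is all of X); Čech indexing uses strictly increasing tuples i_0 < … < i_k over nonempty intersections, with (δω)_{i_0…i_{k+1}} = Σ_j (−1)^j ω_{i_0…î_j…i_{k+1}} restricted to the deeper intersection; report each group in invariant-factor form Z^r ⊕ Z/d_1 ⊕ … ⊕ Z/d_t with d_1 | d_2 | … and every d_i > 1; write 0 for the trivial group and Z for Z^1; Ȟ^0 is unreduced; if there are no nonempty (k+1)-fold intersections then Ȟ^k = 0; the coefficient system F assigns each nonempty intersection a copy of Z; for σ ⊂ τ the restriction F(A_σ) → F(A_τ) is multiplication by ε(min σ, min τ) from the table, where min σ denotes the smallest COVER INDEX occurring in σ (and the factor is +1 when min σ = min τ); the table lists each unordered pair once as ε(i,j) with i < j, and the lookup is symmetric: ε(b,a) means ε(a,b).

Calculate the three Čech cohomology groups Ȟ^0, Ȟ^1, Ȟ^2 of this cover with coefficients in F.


nonempty overlaps:
  A12={q4,q15,q32} A13={q10,q15,q33} A14={q9,q10,q28} A15={q9,q25,q29} A16={q25,q31,q32} A23={q15,q18,q24} A24={q8,q23,q26} A25={q5,q8,q18} A26={q19,q26,q32,q34} A34={q10,q11,q17} A35={q13,q16,q18,q21} A36={q11,q13,q20} A45={q6,q8,q9} A46={q1,q11,q26} A56={q13,q14,q25}
  A123={q15} A126={q32} A134={q10} A145={q9} A156={q25} A235={q18} A245={q8} A246={q26} A346={q11} A356={q13}
C dims 6,15,10; δ0: rk 6, SNF 1^5·2; δ1: rk 9, SNF 1^9
degree 0: 6−6−0 = 0 → Ȟ^0 ≅ 0
degree 1: 15−9−6 = 0 plus torsion [2] → Ȟ^1 ≅ Z/2
degree 2: 10−0−9 = 1 → Ȟ^2 ≅ Z

Ȟ^0 ≅ 0, Ȟ^1 ≅ Z/2 and Ȟ^2 ≅ Z


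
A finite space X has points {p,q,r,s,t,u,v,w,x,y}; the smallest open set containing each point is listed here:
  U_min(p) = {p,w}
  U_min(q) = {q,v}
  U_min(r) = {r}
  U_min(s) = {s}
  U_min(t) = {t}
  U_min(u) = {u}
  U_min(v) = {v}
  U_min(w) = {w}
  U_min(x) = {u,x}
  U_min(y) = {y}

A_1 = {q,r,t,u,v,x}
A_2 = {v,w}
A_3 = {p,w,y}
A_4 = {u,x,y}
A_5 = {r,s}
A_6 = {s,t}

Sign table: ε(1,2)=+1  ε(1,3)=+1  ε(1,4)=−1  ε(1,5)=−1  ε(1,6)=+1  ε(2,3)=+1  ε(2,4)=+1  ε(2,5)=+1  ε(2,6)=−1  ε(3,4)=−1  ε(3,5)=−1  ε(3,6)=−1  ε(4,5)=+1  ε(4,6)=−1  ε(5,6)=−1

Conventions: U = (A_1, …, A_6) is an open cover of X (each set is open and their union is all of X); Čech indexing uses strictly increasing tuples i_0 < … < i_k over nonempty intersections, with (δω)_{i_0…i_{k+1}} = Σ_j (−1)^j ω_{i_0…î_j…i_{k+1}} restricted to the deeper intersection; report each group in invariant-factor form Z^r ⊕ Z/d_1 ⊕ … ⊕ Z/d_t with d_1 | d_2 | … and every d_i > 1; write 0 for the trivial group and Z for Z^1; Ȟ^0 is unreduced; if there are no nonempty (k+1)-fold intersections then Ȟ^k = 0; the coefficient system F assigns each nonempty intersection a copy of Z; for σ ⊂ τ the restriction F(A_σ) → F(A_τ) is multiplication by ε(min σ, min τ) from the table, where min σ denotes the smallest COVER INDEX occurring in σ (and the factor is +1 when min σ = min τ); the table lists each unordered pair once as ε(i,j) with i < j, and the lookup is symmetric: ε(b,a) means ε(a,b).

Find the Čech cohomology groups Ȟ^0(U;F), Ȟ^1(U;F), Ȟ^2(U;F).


Ȟ^0 ≅ Z, Ȟ^1 ≅ Z^2 and Ȟ^2 ≅ 0

nerve simplices:
  A12={v} A14={u,x} A15={r} A16={t} A23={w} A34={y} A56={s}
C dims 6,7; δ0: rk 5, SNF 1^5
degree 0: 6−5−0 = 1 → Ȟ^0 ≅ Z
degree 1: 7−0−5 = 2 → Ȟ^1 ≅ Z^2
degree 2: 0−0−0 = 0 → Ȟ^2 ≅ 0


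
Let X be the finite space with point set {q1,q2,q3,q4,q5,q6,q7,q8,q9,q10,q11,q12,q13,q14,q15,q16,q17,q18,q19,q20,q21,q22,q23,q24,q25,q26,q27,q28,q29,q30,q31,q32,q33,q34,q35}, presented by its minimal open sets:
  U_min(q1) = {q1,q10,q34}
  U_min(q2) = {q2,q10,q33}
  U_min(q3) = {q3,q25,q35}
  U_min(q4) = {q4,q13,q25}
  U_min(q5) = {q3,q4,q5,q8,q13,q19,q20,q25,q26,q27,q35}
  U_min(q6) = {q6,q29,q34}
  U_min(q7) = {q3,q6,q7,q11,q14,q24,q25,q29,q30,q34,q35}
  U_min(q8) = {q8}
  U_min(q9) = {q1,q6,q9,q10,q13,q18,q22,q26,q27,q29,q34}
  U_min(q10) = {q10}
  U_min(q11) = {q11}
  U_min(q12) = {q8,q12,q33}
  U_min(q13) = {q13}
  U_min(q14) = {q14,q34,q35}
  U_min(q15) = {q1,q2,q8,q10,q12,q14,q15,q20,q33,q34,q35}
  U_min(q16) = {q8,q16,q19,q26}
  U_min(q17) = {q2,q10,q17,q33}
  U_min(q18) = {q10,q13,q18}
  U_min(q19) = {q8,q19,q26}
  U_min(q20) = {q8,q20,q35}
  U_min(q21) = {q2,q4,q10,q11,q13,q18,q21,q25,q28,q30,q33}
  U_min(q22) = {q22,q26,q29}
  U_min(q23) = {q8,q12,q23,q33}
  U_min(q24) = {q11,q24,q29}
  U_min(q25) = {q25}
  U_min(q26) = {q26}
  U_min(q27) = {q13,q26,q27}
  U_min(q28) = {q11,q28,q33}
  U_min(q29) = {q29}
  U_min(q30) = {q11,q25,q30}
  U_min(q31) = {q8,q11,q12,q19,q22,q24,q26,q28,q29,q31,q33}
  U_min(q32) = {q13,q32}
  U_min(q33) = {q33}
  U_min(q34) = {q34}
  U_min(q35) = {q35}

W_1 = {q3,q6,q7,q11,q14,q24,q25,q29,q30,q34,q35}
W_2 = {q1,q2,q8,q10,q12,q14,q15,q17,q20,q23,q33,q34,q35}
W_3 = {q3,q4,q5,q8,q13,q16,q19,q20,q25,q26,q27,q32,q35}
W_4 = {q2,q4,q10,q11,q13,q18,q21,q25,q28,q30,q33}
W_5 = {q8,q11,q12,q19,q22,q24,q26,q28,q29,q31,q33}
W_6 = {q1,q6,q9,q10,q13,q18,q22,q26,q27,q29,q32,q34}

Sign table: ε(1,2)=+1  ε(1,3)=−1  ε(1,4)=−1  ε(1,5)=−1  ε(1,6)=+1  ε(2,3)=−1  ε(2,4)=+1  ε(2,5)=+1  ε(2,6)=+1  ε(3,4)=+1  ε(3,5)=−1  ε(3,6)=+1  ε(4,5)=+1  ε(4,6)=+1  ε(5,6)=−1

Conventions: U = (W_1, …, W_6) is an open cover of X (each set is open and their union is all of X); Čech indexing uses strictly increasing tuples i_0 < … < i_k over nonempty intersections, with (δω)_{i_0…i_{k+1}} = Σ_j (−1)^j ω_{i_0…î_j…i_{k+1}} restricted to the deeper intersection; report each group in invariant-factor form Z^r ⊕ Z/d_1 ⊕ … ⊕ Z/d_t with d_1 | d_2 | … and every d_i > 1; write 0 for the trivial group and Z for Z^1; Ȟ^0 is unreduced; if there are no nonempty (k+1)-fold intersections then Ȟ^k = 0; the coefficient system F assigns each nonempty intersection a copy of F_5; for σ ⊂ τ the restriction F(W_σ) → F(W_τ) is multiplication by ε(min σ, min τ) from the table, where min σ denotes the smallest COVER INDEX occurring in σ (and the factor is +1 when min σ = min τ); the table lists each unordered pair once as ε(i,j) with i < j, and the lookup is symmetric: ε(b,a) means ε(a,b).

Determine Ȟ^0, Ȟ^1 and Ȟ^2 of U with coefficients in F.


Ȟ^0 ≅ 0; Ȟ^1 ≅ 0; Ȟ^2 ≅ Z/5

intersection data:
  W12={q14,q34,q35} W13={q3,q25,q35} W14={q11,q25,q30} W15={q11,q24,q29} W16={q6,q29,q34} W23={q8,q20,q35} W24={q2,q10,q33} W25={q8,q12,q33} W26={q1,q10,q34} W34={q4,q13,q25} W35={q8,q19,q26} W36={q13,q26,q27,q32} W45={q11,q28,q33} W46={q10,q13,q18} W56={q22,q26,q29}
  W123={q35} W126={q34} W134={q25} W145={q11} W156={q29} W235={q8} W245={q33} W246={q10} W346={q13} W356={q26}
C dims 6,15,10; δ0: rk_F5 6; δ1: rk_F5 9
Ȟ^0 = (6 − 6) − 0 = 0, so Ȟ^0 ≅ 0
Ȟ^1 = (15 − 9) − 6 = 0, so Ȟ^1 ≅ 0
Ȟ^2 = (10 − 0) − 9 = 1, so Ȟ^2 ≅ Z/5


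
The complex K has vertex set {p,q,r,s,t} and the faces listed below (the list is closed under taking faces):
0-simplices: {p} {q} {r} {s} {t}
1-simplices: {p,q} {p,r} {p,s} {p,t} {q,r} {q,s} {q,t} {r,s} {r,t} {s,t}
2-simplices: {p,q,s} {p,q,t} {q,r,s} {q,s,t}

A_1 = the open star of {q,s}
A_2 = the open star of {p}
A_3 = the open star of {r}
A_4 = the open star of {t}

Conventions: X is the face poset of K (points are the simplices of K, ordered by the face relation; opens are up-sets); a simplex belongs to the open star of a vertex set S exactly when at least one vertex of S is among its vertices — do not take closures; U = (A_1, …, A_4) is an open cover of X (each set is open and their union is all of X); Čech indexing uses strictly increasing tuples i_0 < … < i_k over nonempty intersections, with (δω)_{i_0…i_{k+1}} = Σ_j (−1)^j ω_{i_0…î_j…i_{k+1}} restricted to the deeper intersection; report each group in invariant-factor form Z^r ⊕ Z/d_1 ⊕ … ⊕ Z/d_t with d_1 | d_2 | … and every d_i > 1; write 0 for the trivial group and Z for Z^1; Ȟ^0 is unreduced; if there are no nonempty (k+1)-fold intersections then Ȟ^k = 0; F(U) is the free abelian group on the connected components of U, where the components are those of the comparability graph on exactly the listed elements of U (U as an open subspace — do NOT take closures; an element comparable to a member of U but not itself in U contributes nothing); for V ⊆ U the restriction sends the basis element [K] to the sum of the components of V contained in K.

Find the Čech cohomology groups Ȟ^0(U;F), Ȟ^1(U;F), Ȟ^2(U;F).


Ȟ^0 = Z; Ȟ^1 = Z^2; Ȟ^2 = 0

nonempty intersections:
  A1={{q},{s},{p,q},{p,s},{q,r},{q,s},{q,t},{r,s},{s,t},{p,q,s},{p,q,t},{q,r,s},{q,s,t}} A2={{p},{p,q},{p,r},{p,s},{p,t},{p,q,s},{p,q,t}} A3={{r},{p,r},{q,r},{r,s},{r,t},{q,r,s}} A4={{t},{p,t},{q,t},{r,t},{s,t},{p,q,t},{q,s,t}}
  A12={{p,q},{p,s},{p,q,s},{p,q,t}} A13={{q,r},{r,s},{q,r,s}} A14={{q,t},{s,t},{p,q,t},{q,s,t}} A23={{p,r}} A24={{p,t},{p,q,t}} A34={{r,t}}
  A124={{p,q,t}}
components per intersection:
  A1: {{q},{s},{p,q},{p,s},{q,r},{q,s},{q,t},{r,s},{s,t},{p,q,s},{p,q,t},{q,r,s},{q,s,t}}
  A2: {{p},{p,q},{p,r},{p,s},{p,t},{p,q,s},{p,q,t}}
  A3: {{r},{p,r},{q,r},{r,s},{r,t},{q,r,s}}
  A4: {{t},{p,t},{q,t},{r,t},{s,t},{p,q,t},{q,s,t}}
  A12: {{p,q},{p,s},{p,q,s},{p,q,t}}
  A13: {{q,r},{r,s},{q,r,s}}
  A14: {{q,t},{s,t},{p,q,t},{q,s,t}}
  A23: {{p,r}}
  A24: {{p,t},{p,q,t}}
  A34: {{r,t}}
  A124: {{p,q,t}}
C dims 4,6,1; δ0: rk 3, SNF 1^3; δ1: rk 1, SNF 1^1
Ȟ^0: (4−3)−0=1 ⇒ Z
Ȟ^1: (6−1)−3=2 ⇒ Z^2
Ȟ^2: (1−0)−1=0 ⇒ 0


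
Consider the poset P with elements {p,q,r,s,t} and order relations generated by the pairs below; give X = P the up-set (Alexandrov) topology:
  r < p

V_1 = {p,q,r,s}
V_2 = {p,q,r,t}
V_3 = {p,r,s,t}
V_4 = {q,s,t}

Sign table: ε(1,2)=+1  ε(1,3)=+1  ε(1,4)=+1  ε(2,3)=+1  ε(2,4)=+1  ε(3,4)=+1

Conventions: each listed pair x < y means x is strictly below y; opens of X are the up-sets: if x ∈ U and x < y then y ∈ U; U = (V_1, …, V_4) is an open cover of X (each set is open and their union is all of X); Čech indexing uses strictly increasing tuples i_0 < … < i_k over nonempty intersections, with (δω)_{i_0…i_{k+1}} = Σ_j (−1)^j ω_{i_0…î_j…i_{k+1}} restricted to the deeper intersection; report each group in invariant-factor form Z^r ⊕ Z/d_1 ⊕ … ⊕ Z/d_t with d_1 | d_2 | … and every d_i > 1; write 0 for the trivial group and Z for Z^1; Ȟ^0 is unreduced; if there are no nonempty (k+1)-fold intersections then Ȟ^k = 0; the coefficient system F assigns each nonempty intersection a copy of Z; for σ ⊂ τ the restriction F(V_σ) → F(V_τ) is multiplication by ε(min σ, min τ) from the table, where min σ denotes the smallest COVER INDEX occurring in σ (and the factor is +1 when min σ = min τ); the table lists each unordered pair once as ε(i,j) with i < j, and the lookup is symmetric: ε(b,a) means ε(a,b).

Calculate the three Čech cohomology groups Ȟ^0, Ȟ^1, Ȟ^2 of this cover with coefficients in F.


nerve of the cover:
  V12={p,q,r} V13={p,r,s} V14={q,s} V23={p,r,t} V24={q,t} V34={s,t}
  V123={p,r} V124={q} V134={s} V234={t}
C dims 4,6,4; δ0: rk 3, SNF 1^3; δ1: rk 3, SNF 1^3
Ȟ^0 = (4 − 3) − 0 = 1, so Ȟ^0 ≅ Z
Ȟ^1 = (6 − 3) − 3 = 0, so Ȟ^1 ≅ 0
Ȟ^2 = (4 − 0) − 3 = 1, so Ȟ^2 ≅ Z

Ȟ^0 ≅ Z, Ȟ^1 ≅ 0 and Ȟ^2 ≅ Z


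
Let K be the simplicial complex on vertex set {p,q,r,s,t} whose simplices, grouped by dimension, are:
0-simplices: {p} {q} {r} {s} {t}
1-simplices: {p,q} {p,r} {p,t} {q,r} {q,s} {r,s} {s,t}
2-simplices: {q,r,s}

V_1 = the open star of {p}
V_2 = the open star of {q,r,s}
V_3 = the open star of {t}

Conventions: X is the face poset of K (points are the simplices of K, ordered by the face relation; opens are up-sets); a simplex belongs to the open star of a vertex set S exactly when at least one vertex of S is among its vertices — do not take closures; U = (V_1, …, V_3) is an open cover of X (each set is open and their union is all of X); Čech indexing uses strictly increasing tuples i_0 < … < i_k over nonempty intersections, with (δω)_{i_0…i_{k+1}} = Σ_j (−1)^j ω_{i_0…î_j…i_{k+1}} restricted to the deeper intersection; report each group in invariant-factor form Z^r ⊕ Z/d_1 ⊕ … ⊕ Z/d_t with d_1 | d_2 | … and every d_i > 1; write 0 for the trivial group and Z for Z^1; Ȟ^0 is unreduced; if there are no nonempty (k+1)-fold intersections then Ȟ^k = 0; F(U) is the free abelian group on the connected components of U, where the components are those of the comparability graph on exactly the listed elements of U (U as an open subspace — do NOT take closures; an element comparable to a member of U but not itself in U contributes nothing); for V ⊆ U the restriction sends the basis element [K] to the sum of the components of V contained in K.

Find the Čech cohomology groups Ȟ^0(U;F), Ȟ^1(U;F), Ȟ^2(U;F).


intersection data:
  V1={{p},{p,q},{p,r},{p,t}} V2={{q},{r},{s},{p,q},{p,r},{q,r},{q,s},{r,s},{s,t},{q,r,s}} V3={{t},{p,t},{s,t}}
  V12={{p,q},{p,r}} V13={{p,t}} V23={{s,t}}
components per intersection:
  V1: {{p},{p,q},{p,r},{p,t}}
  V2: {{q},{r},{s},{p,q},{p,r},{q,r},{q,s},{r,s},{s,t},{q,r,s}}
  V3: {{t},{p,t},{s,t}}
  V12: {{p,q}} {{p,r}}
  V13: {{p,t}}
  V23: {{s,t}}
C dims 3,4; δ0: rk 2, SNF 1^2
Ȟ^0 = (3 − 2) − 0 = 1, so Ȟ^0 ≅ Z
Ȟ^1 = (4 − 0) − 2 = 2, so Ȟ^1 ≅ Z^2
Ȟ^2 = (0 − 0) − 0 = 0, so Ȟ^2 ≅ 0

Ȟ^0 ≅ Z,  Ȟ^1 ≅ Z^2,  Ȟ^2 ≅ 0


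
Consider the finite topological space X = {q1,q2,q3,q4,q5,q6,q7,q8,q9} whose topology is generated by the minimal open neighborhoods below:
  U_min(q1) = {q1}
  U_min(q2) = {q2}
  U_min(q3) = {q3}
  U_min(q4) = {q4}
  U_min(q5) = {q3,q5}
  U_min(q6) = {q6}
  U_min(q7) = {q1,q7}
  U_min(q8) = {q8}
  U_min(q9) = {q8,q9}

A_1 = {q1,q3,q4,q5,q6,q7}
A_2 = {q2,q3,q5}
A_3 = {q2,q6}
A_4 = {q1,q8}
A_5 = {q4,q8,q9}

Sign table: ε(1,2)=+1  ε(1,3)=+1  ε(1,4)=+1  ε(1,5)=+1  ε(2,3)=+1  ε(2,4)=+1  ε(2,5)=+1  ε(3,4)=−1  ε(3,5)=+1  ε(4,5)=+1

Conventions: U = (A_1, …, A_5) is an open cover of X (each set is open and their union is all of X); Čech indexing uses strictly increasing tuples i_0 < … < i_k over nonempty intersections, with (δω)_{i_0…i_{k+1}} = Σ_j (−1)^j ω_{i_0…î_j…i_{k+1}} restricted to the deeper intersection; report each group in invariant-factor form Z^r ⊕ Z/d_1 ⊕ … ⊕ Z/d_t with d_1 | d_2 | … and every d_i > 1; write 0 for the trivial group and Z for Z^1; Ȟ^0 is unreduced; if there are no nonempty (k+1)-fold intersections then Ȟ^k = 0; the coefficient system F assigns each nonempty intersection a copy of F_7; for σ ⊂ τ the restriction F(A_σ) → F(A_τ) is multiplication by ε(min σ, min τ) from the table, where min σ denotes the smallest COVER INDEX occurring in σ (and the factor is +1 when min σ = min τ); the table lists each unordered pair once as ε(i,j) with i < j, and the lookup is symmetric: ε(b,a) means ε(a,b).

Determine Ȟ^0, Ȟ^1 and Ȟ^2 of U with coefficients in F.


nonempty intersections:
  A12={q3,q5} A13={q6} A14={q1} A15={q4} A23={q2} A45={q8}
C dims 5,6; δ0: rk_F7 4
Ȟ^0: (5−4)−0=1 ⇒ Z/7
Ȟ^1: (6−0)−4=2 ⇒ Z/7 ⊕ Z/7
Ȟ^2: (0−0)−0=0 ⇒ 0

Ȟ^0 ≅ Z/7; Ȟ^1 ≅ Z/7 ⊕ Z/7; Ȟ^2 ≅ 0


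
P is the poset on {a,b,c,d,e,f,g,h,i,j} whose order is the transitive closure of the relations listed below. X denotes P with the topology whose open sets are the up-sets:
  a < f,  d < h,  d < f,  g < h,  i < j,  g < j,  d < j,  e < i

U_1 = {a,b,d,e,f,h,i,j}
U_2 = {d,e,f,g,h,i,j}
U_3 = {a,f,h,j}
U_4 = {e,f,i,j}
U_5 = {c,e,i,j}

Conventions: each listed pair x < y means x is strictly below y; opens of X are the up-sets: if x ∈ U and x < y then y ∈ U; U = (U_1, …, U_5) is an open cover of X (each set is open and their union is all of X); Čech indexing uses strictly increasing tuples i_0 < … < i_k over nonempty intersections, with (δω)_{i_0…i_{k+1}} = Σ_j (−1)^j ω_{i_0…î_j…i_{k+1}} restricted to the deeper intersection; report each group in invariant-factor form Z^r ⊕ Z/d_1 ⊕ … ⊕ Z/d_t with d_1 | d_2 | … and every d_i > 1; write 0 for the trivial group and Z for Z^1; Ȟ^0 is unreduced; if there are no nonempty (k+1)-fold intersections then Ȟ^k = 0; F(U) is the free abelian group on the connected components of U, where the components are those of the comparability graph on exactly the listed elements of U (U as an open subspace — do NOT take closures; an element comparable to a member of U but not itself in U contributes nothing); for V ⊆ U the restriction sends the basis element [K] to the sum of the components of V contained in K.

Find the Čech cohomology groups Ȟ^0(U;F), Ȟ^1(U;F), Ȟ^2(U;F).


nerve of the cover:
  U12={d,e,f,h,i,j} U13={a,f,h,j} U14={e,f,i,j} U15={e,i,j} U23={f,h,j} U24={e,f,i,j} U25={e,i,j} U34={f,j} U35={j} U45={e,i,j}
  U123={f,h,j} U124={e,f,i,j} U125={e,i,j} U134={f,j} U135={j} U145={e,i,j} U234={f,j} U235={j} U245={e,i,j} U345={j}
  U1234={f,j} U1235={j} U1245={e,i,j} U1345={j} U2345={j}
  U12345={j}
components per intersection:
  U1: {a,d,e,f,h,i,j} {b}
  U2: {d,e,f,g,h,i,j}
  U3: {a,f} {h} {j}
  U4: {e,i,j} {f}
  U5: {c} {e,i,j}
  U12: {d,e,f,h,i,j}
  U13: {a,f} {h} {j}
  U14: {e,i,j} {f}
  U15: {e,i,j}
  U23: {f} {h} {j}
  U24: {e,i,j} {f}
  U25: {e,i,j}
  U34: {f} {j}
  U35: {j}
  U45: {e,i,j}
  U123: {f} {h} {j}
  U124: {e,i,j} {f}
  U125: {e,i,j}
  U134: {f} {j}
  U135: {j}
  U145: {e,i,j}
  U234: {f} {j}
  U235: {j}
  U245: {e,i,j}
  U345: {j}
  U1234: {f} {j}
  U1235: {j}
  U1245: {e,i,j}
  U1345: {j}
  U2345: {j}
  U12345: {j}
C dims 10,17,15,6; δ0: rk 7, SNF 1^7; δ1: rk 10, SNF 1^10; δ2: rk 5, SNF 1^5
Ȟ^0 = (10 − 7) − 0 = 3, so Ȟ^0 ≅ Z^3
Ȟ^1 = (17 − 10) − 7 = 0, so Ȟ^1 ≅ 0
Ȟ^2 = (15 − 5) − 10 = 0, so Ȟ^2 ≅ 0

Ȟ^0(U;F) ≅ Z^3; Ȟ^1(U;F) ≅ 0; Ȟ^2(U;F) ≅ 0


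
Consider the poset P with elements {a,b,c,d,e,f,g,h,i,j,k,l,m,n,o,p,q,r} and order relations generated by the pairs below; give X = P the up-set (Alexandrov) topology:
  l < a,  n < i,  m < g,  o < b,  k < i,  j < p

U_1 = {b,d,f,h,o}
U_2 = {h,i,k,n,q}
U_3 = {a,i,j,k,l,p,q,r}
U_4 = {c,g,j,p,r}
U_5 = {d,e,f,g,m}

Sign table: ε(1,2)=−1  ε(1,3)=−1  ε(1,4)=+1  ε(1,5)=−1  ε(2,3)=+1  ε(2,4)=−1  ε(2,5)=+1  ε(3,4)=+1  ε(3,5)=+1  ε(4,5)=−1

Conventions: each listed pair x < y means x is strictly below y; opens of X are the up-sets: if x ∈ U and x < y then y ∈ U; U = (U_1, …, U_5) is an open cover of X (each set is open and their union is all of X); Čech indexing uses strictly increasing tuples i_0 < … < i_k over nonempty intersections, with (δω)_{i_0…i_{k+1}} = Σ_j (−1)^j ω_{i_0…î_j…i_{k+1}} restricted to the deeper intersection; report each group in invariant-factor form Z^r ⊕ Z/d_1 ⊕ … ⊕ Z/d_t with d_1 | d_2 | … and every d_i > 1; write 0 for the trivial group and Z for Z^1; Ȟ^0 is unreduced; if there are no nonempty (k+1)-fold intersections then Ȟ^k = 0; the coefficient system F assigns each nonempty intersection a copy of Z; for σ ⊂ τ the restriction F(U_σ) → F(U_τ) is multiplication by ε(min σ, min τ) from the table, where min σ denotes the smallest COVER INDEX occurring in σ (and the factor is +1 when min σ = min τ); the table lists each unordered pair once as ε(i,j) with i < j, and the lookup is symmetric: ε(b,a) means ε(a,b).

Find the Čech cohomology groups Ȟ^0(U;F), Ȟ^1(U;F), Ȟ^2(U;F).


Ȟ^0 = 0, Ȟ^1 = Z/2, Ȟ^2 = 0

cover nerve:
  U12={h} U15={d,f} U23={i,k,q} U34={j,p,r} U45={g}
C dims 5,5; δ0: rk 5, SNF 1^4·2
Ȟ^0: (5−5)−0=0 ⇒ 0
Ȟ^1: (5−0)−5=0 plus torsion [2] ⇒ Z/2
Ȟ^2: (0−0)−0=0 ⇒ 0


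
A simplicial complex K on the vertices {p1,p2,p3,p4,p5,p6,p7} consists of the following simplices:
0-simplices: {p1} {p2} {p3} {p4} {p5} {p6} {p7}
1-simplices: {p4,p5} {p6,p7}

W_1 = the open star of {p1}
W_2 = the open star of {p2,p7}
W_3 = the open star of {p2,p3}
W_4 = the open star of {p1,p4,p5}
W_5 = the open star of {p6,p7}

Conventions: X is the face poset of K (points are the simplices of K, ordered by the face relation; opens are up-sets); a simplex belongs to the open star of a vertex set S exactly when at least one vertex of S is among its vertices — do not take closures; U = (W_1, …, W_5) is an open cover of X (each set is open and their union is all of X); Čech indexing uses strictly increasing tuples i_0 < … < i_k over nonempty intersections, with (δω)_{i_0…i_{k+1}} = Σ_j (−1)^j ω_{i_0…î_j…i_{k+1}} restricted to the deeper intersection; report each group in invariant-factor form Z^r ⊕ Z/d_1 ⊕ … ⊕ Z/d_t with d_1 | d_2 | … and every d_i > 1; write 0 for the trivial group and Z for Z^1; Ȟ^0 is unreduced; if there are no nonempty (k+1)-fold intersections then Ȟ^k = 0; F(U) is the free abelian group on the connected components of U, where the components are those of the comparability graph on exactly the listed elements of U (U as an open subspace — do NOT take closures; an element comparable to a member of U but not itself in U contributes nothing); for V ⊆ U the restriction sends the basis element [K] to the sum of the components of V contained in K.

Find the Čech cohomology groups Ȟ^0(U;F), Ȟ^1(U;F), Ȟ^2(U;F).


Ȟ^0(U;F) ≅ Z^5, Ȟ^1(U;F) ≅ 0, Ȟ^2(U;F) ≅ 0

cover nerve:
  W1={{p1}} W2={{p2},{p7},{p6,p7}} W3={{p2},{p3}} W4={{p1},{p4},{p5},{p4,p5}} W5={{p6},{p7},{p6,p7}}
  W14={{p1}} W23={{p2}} W25={{p7},{p6,p7}}
components per intersection:
  W1: {{p1}}
  W2: {{p2}} {{p7},{p6,p7}}
  W3: {{p2}} {{p3}}
  W4: {{p1}} {{p4},{p5},{p4,p5}}
  W5: {{p6},{p7},{p6,p7}}
  W14: {{p1}}
  W23: {{p2}}
  W25: {{p7},{p6,p7}}
C dims 8,3; δ0: rk 3, SNF 1^3
Ȟ^0: (8−3)−0=5 ⇒ Z^5
Ȟ^1: (3−0)−3=0 ⇒ 0
Ȟ^2: (0−0)−0=0 ⇒ 0


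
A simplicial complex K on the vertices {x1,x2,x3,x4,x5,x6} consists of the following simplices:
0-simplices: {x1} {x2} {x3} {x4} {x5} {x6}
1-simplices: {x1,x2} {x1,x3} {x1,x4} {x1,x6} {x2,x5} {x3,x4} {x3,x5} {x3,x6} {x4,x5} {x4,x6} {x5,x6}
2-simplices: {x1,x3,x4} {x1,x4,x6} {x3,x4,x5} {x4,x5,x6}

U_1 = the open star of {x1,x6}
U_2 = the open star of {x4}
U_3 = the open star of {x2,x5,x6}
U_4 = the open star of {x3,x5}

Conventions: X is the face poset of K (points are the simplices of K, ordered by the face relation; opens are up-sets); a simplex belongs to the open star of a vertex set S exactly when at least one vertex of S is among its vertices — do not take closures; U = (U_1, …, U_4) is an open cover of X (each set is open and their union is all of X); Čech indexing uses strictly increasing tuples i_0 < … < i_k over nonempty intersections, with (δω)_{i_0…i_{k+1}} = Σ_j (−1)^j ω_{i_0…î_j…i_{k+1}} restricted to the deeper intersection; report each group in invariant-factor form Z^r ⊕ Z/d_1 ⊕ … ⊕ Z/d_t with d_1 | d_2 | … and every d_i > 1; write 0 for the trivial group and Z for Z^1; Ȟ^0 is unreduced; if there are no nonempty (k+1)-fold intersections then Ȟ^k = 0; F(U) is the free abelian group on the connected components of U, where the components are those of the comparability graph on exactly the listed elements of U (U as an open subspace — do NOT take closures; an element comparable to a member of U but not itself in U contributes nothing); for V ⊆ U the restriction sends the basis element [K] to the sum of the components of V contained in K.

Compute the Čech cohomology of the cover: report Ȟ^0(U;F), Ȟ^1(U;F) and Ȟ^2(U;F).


Ȟ^0(U;F) ≅ Z,  Ȟ^1(U;F) ≅ Z^2,  Ȟ^2(U;F) ≅ 0

intersection data:
  U1={{x1},{x6},{x1,x2},{x1,x3},{x1,x4},{x1,x6},{x3,x6},{x4,x6},{x5,x6},{x1,x3,x4},{x1,x4,x6},{x4,x5,x6}} U2={{x4},{x1,x4},{x3,x4},{x4,x5},{x4,x6},{x1,x3,x4},{x1,x4,x6},{x3,x4,x5},{x4,x5,x6}} U3={{x2},{x5},{x6},{x1,x2},{x1,x6},{x2,x5},{x3,x5},{x3,x6},{x4,x5},{x4,x6},{x5,x6},{x1,x4,x6},{x3,x4,x5},{x4,x5,x6}} U4={{x3},{x5},{x1,x3},{x2,x5},{x3,x4},{x3,x5},{x3,x6},{x4,x5},{x5,x6},{x1,x3,x4},{x3,x4,x5},{x4,x5,x6}}
  U12={{x1,x4},{x4,x6},{x1,x3,x4},{x1,x4,x6},{x4,x5,x6}} U13={{x6},{x1,x2},{x1,x6},{x3,x6},{x4,x6},{x5,x6},{x1,x4,x6},{x4,x5,x6}} U14={{x1,x3},{x3,x6},{x5,x6},{x1,x3,x4},{x4,x5,x6}} U23={{x4,x5},{x4,x6},{x1,x4,x6},{x3,x4,x5},{x4,x5,x6}} U24={{x3,x4},{x4,x5},{x1,x3,x4},{x3,x4,x5},{x4,x5,x6}} U34={{x5},{x2,x5},{x3,x5},{x3,x6},{x4,x5},{x5,x6},{x3,x4,x5},{x4,x5,x6}}
  U123={{x4,x6},{x1,x4,x6},{x4,x5,x6}} U124={{x1,x3,x4},{x4,x5,x6}} U134={{x3,x6},{x5,x6},{x4,x5,x6}} U234={{x4,x5},{x3,x4,x5},{x4,x5,x6}}
  U1234={{x4,x5,x6}}
components per intersection:
  U1: {{x1},{x6},{x1,x2},{x1,x3},{x1,x4},{x1,x6},{x3,x6},{x4,x6},{x5,x6},{x1,x3,x4},{x1,x4,x6},{x4,x5,x6}}
  U2: {{x4},{x1,x4},{x3,x4},{x4,x5},{x4,x6},{x1,x3,x4},{x1,x4,x6},{x3,x4,x5},{x4,x5,x6}}
  U3: {{x2},{x5},{x6},{x1,x2},{x1,x6},{x2,x5},{x3,x5},{x3,x6},{x4,x5},{x4,x6},{x5,x6},{x1,x4,x6},{x3,x4,x5},{x4,x5,x6}}
  U4: {{x3},{x5},{x1,x3},{x2,x5},{x3,x4},{x3,x5},{x3,x6},{x4,x5},{x5,x6},{x1,x3,x4},{x3,x4,x5},{x4,x5,x6}}
  U12: {{x1,x4},{x4,x6},{x1,x3,x4},{x1,x4,x6},{x4,x5,x6}}
  U13: {{x6},{x1,x6},{x3,x6},{x4,x6},{x5,x6},{x1,x4,x6},{x4,x5,x6}} {{x1,x2}}
  U14: {{x1,x3},{x1,x3,x4}} {{x3,x6}} {{x5,x6},{x4,x5,x6}}
  U23: {{x4,x5},{x4,x6},{x1,x4,x6},{x3,x4,x5},{x4,x5,x6}}
  U24: {{x3,x4},{x4,x5},{x1,x3,x4},{x3,x4,x5},{x4,x5,x6}}
  U34: {{x5},{x2,x5},{x3,x5},{x4,x5},{x5,x6},{x3,x4,x5},{x4,x5,x6}} {{x3,x6}}
  U123: {{x4,x6},{x1,x4,x6},{x4,x5,x6}}
  U124: {{x1,x3,x4}} {{x4,x5,x6}}
  U134: {{x3,x6}} {{x5,x6},{x4,x5,x6}}
  U234: {{x4,x5},{x3,x4,x5},{x4,x5,x6}}
  U1234: {{x4,x5,x6}}
C dims 4,10,6,1; δ0: rk 3, SNF 1^3; δ1: rk 5, SNF 1^5; δ2: rk 1, SNF 1^1
Ȟ^0 = (4 − 3) − 0 = 1, so Ȟ^0 ≅ Z
Ȟ^1 = (10 − 5) − 3 = 2, so Ȟ^1 ≅ Z^2
Ȟ^2 = (6 − 1) − 5 = 0, so Ȟ^2 ≅ 0


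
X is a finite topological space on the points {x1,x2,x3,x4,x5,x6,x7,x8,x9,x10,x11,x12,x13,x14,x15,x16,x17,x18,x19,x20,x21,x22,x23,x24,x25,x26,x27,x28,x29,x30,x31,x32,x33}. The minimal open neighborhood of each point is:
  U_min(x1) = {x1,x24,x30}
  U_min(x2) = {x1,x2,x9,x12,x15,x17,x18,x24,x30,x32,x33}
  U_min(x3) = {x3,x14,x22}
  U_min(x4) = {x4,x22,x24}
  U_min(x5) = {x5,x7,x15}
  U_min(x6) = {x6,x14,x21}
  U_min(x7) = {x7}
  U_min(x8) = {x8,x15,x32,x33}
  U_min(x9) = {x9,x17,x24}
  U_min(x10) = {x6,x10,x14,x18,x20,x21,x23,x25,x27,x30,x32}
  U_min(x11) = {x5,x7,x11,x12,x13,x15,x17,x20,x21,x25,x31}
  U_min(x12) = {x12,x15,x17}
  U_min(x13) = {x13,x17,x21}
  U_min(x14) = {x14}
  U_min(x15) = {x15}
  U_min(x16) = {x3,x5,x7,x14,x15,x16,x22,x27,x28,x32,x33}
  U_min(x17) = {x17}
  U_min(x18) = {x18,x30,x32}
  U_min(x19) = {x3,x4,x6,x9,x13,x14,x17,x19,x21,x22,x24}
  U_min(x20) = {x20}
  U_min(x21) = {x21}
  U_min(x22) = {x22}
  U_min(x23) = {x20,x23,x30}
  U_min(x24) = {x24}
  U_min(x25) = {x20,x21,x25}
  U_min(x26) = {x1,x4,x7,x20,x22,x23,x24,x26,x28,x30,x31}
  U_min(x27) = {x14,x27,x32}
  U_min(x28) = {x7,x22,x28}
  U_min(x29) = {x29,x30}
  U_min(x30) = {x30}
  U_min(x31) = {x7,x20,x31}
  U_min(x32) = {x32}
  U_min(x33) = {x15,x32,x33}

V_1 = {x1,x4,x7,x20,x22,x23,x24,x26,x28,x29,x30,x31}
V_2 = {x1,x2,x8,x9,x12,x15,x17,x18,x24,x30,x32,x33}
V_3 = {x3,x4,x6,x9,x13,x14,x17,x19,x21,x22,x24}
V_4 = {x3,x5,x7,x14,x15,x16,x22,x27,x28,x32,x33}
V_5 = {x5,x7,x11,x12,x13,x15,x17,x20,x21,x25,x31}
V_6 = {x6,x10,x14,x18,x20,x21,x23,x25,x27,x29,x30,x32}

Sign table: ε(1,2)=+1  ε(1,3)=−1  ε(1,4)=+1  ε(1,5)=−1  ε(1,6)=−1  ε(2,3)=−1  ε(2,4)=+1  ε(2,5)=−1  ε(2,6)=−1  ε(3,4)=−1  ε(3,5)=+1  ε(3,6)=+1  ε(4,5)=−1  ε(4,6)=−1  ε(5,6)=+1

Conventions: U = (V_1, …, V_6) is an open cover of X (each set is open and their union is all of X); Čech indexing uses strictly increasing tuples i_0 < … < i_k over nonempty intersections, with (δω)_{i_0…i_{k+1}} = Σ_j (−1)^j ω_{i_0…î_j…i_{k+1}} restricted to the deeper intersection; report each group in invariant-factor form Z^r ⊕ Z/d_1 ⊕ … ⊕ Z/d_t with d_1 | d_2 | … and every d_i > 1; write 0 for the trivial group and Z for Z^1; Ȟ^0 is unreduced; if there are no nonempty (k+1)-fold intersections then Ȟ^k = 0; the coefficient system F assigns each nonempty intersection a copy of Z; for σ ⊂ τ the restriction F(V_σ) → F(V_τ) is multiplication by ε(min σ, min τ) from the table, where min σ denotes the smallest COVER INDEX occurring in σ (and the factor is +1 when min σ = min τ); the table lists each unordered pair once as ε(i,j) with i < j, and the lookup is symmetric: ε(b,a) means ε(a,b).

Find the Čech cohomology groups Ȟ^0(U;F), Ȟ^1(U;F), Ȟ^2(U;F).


Ȟ^0 ≅ Z,  Ȟ^1 ≅ 0,  Ȟ^2 ≅ Z/2

nonempty overlaps:
  V12={x1,x24,x30} V13={x4,x22,x24} V14={x7,x22,x28} V15={x7,x20,x31} V16={x20,x23,x29,x30} V23={x9,x17,x24} V24={x15,x32,x33} V25={x12,x15,x17} V26={x18,x30,x32} V34={x3,x14,x22} V35={x13,x17,x21} V36={x6,x14,x21} V45={x5,x7,x15} V46={x14,x27,x32} V56={x20,x21,x25}
  V123={x24} V126={x30} V134={x22} V145={x7} V156={x20} V235={x17} V245={x15} V246={x32} V346={x14} V356={x21}
C dims 6,15,10; δ0: rk 5, SNF 1^5; δ1: rk 10, SNF 1^9·2
degree 0: 6−5−0 = 1 → Ȟ^0 ≅ Z
degree 1: 15−10−5 = 0 → Ȟ^1 ≅ 0
degree 2: 10−0−10 = 0 plus torsion [2] → Ȟ^2 ≅ Z/2


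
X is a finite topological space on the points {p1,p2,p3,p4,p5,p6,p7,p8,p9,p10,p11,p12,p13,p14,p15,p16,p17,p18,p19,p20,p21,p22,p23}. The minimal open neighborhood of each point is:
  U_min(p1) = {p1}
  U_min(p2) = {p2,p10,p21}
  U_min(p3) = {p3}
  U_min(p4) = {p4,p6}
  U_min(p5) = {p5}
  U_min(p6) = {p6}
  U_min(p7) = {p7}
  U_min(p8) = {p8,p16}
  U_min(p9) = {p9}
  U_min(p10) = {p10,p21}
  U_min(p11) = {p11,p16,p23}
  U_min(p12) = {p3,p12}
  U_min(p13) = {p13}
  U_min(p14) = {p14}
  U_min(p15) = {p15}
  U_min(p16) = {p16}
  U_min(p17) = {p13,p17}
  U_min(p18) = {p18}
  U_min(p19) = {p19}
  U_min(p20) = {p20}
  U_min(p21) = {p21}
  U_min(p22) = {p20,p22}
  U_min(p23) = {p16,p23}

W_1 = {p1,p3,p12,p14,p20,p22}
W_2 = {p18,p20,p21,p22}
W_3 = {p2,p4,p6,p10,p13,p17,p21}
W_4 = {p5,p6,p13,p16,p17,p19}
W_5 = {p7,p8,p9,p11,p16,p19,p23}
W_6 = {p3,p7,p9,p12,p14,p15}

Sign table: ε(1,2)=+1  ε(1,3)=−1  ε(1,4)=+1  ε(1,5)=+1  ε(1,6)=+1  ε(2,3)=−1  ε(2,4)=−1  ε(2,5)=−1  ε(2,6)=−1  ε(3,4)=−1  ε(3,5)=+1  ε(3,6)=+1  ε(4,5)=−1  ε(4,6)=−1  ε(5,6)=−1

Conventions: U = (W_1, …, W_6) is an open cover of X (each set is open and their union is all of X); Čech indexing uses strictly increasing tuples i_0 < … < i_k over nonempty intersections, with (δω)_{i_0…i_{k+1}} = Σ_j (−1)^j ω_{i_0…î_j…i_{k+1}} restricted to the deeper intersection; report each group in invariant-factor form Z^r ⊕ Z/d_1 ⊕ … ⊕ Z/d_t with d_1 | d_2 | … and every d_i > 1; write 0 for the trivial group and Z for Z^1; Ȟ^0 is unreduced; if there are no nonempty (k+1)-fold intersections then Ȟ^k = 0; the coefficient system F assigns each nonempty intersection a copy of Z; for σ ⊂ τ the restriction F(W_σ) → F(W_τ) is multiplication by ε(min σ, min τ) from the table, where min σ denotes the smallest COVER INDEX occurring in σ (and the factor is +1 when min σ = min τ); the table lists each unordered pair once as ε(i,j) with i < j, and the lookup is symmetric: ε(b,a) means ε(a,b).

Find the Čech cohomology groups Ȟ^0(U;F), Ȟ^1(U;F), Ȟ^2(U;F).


nonempty overlaps:
  W12={p20,p22} W16={p3,p12,p14} W23={p21} W34={p6,p13,p17} W45={p16,p19} W56={p7,p9}
C dims 6,6; δ0: rk 5, SNF 1^5
degree 0: 6−5−0 = 1 → Ȟ^0 ≅ Z
degree 1: 6−0−5 = 1 → Ȟ^1 ≅ Z
degree 2: 0−0−0 = 0 → Ȟ^2 ≅ 0

Ȟ^0(U;F) ≅ Z, Ȟ^1(U;F) ≅ Z and Ȟ^2(U;F) ≅ 0


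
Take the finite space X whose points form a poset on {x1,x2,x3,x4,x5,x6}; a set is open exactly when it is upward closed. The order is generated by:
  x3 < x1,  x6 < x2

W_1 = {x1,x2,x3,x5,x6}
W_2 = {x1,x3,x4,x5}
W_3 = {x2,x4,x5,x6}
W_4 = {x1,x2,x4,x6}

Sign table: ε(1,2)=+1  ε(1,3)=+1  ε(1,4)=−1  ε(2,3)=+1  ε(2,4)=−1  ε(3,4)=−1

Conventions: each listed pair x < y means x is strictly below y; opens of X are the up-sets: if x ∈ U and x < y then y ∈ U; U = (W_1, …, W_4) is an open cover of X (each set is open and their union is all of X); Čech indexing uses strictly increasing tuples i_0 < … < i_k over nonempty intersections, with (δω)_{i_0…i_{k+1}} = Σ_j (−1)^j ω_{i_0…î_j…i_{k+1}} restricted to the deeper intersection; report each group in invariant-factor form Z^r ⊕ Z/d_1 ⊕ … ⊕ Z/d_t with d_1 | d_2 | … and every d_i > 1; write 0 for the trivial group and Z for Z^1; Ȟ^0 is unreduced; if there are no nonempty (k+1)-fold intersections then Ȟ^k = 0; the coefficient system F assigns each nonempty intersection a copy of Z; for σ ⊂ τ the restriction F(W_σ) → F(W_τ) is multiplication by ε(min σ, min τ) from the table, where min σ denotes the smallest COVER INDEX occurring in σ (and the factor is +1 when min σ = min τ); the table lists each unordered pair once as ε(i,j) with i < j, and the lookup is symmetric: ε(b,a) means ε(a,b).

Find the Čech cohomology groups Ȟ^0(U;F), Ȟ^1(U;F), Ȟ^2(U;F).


nerve simplices:
  W12={x1,x3,x5} W13={x2,x5,x6} W14={x1,x2,x6} W23={x4,x5} W24={x1,x4} W34={x2,x4,x6}
  W123={x5} W124={x1} W134={x2,x6} W234={x4}
C dims 4,6,4; δ0: rk 3, SNF 1^3; δ1: rk 3, SNF 1^3
degree 0: 4−3−0 = 1 → Ȟ^0 ≅ Z
degree 1: 6−3−3 = 0 → Ȟ^1 ≅ 0
degree 2: 4−0−3 = 1 → Ȟ^2 ≅ Z

Ȟ^0 ≅ Z; Ȟ^1 ≅ 0; Ȟ^2 ≅ Z


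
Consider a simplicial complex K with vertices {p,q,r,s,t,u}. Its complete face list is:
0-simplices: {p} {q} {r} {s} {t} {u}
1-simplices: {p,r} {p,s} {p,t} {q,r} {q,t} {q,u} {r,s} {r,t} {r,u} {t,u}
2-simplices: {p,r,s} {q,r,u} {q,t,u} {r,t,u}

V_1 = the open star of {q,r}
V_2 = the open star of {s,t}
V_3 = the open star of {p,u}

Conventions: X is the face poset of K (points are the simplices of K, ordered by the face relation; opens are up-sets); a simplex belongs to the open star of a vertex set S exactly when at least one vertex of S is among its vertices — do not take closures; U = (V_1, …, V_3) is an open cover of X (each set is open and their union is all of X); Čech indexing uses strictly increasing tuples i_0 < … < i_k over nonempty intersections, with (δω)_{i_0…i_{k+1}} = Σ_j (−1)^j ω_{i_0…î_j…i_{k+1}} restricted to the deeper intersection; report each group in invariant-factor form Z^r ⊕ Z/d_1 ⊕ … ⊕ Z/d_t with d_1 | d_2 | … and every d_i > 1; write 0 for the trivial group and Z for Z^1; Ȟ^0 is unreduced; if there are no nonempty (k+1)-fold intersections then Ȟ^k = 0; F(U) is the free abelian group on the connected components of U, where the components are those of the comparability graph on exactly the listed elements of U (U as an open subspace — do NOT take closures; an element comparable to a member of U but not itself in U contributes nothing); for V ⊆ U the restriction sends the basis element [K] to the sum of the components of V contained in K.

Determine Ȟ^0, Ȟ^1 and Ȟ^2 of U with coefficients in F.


Ȟ^0 ≅ Z, Ȟ^1 ≅ Z and Ȟ^2 ≅ 0

nerve simplices:
  V1={{q},{r},{p,r},{q,r},{q,t},{q,u},{r,s},{r,t},{r,u},{p,r,s},{q,r,u},{q,t,u},{r,t,u}} V2={{s},{t},{p,s},{p,t},{q,t},{r,s},{r,t},{t,u},{p,r,s},{q,t,u},{r,t,u}} V3={{p},{u},{p,r},{p,s},{p,t},{q,u},{r,u},{t,u},{p,r,s},{q,r,u},{q,t,u},{r,t,u}}
  V12={{q,t},{r,s},{r,t},{p,r,s},{q,t,u},{r,t,u}} V13={{p,r},{q,u},{r,u},{p,r,s},{q,r,u},{q,t,u},{r,t,u}} V23={{p,s},{p,t},{t,u},{p,r,s},{q,t,u},{r,t,u}}
  V123={{p,r,s},{q,t,u},{r,t,u}}
components per intersection:
  V1: {{q},{r},{p,r},{q,r},{q,t},{q,u},{r,s},{r,t},{r,u},{p,r,s},{q,r,u},{q,t,u},{r,t,u}}
  V2: {{s},{p,s},{r,s},{p,r,s}} {{t},{p,t},{q,t},{r,t},{t,u},{q,t,u},{r,t,u}}
  V3: {{p},{p,r},{p,s},{p,t},{p,r,s}} {{u},{q,u},{r,u},{t,u},{q,r,u},{q,t,u},{r,t,u}}
  V12: {{q,t},{q,t,u}} {{r,s},{p,r,s}} {{r,t},{r,t,u}}
  V13: {{p,r},{p,r,s}} {{q,u},{r,u},{q,r,u},{q,t,u},{r,t,u}}
  V23: {{p,s},{p,r,s}} {{p,t}} {{t,u},{q,t,u},{r,t,u}}
  V123: {{p,r,s}} {{q,t,u}} {{r,t,u}}
C dims 5,8,3; δ0: rk 4, SNF 1^4; δ1: rk 3, SNF 1^3
degree 0: 5−4−0 = 1 → Ȟ^0 ≅ Z
degree 1: 8−3−4 = 1 → Ȟ^1 ≅ Z
degree 2: 3−0−3 = 0 → Ȟ^2 ≅ 0
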